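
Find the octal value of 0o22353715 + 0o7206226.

0o31562143

Add column by column in base 8, right to left:
  5+6 = 3 carry 1
  1+2+1 = 4
  7+2 = 1 carry 1
  3+6+1 = 2 carry 1
  5+0+1 = 6
  3+2 = 5
  2+7 = 1 carry 1
  2+0+1 = 3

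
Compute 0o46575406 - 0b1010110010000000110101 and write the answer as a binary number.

0b11011111101101011010001

0o46575406 = 0b100110101111101100000110 in binary.
Subtract column by column in base 2:
  0-1 → 1 (borrow)
  1-0-1 → 0
  1-1 → 0
  0-0 → 0
  0-1 → 1 (borrow)
  0-1-1 → 0 (borrow)
  0-0-1 → 1 (borrow)
  0-0-1 → 1 (borrow)
  1-0-1 → 0
  1-0 → 1
  0-0 → 0
  1-0 → 1
  1-0 → 1
  1-1 → 0
  1-0 → 1
  1-0 → 1
  0-1 → 1 (borrow)
  1-1-1 → 1 (borrow)
  0-0-1 → 1 (borrow)
  1-1-1 → 1 (borrow)
  1-0-1 → 0
  0-1 → 1 (borrow)
  0-0-1 → 1 (borrow)
  1-0-1 → 0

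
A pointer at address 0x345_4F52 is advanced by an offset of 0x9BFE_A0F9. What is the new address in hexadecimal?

0x9F43F04B

Add column by column in base 16, right to left:
  2+9 = B
  5+F = 4 carry 1
  F+0+1 = 0 carry 1
  4+A+1 = F
  5+E = 3 carry 1
  4+F+1 = 4 carry 1
  3+B+1 = F
  0+9 = 9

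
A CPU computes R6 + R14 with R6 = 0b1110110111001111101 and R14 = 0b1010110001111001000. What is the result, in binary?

0b11001101001001000101

Add column by column in base 2, right to left:
  1+0 = 1
  0+0 = 0
  1+0 = 1
  1+1 = 0 carry 1
  1+0+1 = 0 carry 1
  1+0+1 = 0 carry 1
  1+1+1 = 1 carry 1
  0+1+1 = 0 carry 1
  0+1+1 = 0 carry 1
  1+1+1 = 1 carry 1
  1+0+1 = 0 carry 1
  1+0+1 = 0 carry 1
  0+0+1 = 1
  1+1 = 0 carry 1
  1+1+1 = 1 carry 1
  0+0+1 = 1
  1+1 = 0 carry 1
  1+0+1 = 0 carry 1
  1+1+1 = 1 carry 1
  final carry 1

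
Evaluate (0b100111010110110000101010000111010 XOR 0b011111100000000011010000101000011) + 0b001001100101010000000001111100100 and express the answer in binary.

0b1000010011100000011111100101011101

First 0b100111010110110000101010000111010 XOR 0b011111100000000011010000101000011 = 0b111000110110110011111010101111001.
Add column by column in base 2, right to left:
  1+0 = 1
  0+0 = 0
  0+1 = 1
  1+0 = 1
  1+0 = 1
  1+1 = 0 carry 1
  1+1+1 = 1 carry 1
  0+1+1 = 0 carry 1
  1+1+1 = 1 carry 1
  0+1+1 = 0 carry 1
  1+0+1 = 0 carry 1
  0+0+1 = 1
  1+0 = 1
  1+0 = 1
  1+0 = 1
  1+0 = 1
  1+0 = 1
  0+0 = 0
  0+0 = 0
  1+1 = 0 carry 1
  1+0+1 = 0 carry 1
  0+1+1 = 0 carry 1
  1+0+1 = 0 carry 1
  1+1+1 = 1 carry 1
  0+0+1 = 1
  1+0 = 1
  1+1 = 0 carry 1
  0+1+1 = 0 carry 1
  0+0+1 = 1
  0+0 = 0
  1+1 = 0 carry 1
  1+0+1 = 0 carry 1
  1+0+1 = 0 carry 1
  final carry 1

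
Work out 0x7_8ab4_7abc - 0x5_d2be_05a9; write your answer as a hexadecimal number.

0x1b7f67513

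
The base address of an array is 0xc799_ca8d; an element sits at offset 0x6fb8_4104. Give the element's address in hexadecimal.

0x137520b91

Add column by column in base 16, right to left:
  d+4 = 1 carry 1
  8+0+1 = 9
  a+1 = b
  c+4 = 0 carry 1
  9+8+1 = 2 carry 1
  9+b+1 = 5 carry 1
  7+f+1 = 7 carry 1
  c+6+1 = 3 carry 1
  final carry 1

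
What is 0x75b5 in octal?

Expand each hex digit to 4 bits: 7=0111 5=0101 b=1011 5=0101.
Group the bits in threes: 111 010 110 110 101 → 72665.

0o72665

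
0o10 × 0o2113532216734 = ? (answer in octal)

0o21135322167340

Multiply each base-8 digit by 8, carrying:
  4×8 = 32 → write 0 carry 4
  3×8+4 = 28 → write 4 carry 3
  7×8+3 = 59 → write 3 carry 7
  6×8+7 = 55 → write 7 carry 6
  1×8+6 = 14 → write 6 carry 1
  2×8+1 = 17 → write 1 carry 2
  2×8+2 = 18 → write 2 carry 2
  3×8+2 = 26 → write 2 carry 3
  5×8+3 = 43 → write 3 carry 5
  3×8+5 = 29 → write 5 carry 3
  1×8+3 = 11 → write 3 carry 1
  1×8+1 = 9 → write 1 carry 1
  2×8+1 = 17 → write 1 carry 2
  remaining carry: 2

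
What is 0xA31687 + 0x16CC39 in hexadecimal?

0xB9E2C0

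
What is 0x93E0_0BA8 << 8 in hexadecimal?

Shifting left by 8 bits = 2 hex digits: append 2 zeros.

0x93E00BA800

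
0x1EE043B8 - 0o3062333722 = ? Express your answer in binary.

0b110000101101000101111100110

0x1EE043B8 = 0b11110111000000100001110111000 in binary.
0o3062333722 = 0b11000110010011011011111010010 in binary.
Subtract column by column in base 2:
  0-0 → 0
  0-1 → 1 (borrow)
  0-0-1 → 1 (borrow)
  1-0-1 → 0
  1-1 → 0
  1-0 → 1
  0-1 → 1 (borrow)
  1-1-1 → 1 (borrow)
  1-1-1 → 1 (borrow)
  1-1-1 → 1 (borrow)
  0-1-1 → 0 (borrow)
  0-0-1 → 1 (borrow)
  0-1-1 → 0 (borrow)
  0-1-1 → 0 (borrow)
  1-0-1 → 0
  0-1 → 1 (borrow)
  0-1-1 → 0 (borrow)
  0-0-1 → 1 (borrow)
  0-0-1 → 1 (borrow)
  0-1-1 → 0 (borrow)
  0-0-1 → 1 (borrow)
  1-0-1 → 0
  1-1 → 0
  1-1 → 0
  0-0 → 0
  1-0 → 1
  1-0 → 1
  1-1 → 0
  1-1 → 0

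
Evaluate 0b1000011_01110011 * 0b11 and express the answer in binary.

Multiply each base-2 digit by 3, carrying:
  1×3 = 3 → write 1 carry 1
  1×3+1 = 4 → write 0 carry 2
  0×3+2 = 2 → write 0 carry 1
  0×3+1 = 1 → write 1
  1×3 = 3 → write 1 carry 1
  1×3+1 = 4 → write 0 carry 2
  1×3+2 = 5 → write 1 carry 2
  0×3+2 = 2 → write 0 carry 1
  1×3+1 = 4 → write 0 carry 2
  1×3+2 = 5 → write 1 carry 2
  0×3+2 = 2 → write 0 carry 1
  0×3+1 = 1 → write 1
  0×3 = 0 → write 0
  0×3 = 0 → write 0
  1×3 = 3 → write 1 carry 1
  remaining carry: 1

0b1100101001011001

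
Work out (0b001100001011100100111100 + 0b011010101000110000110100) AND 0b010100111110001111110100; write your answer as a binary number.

0b100110100000101110000

Add column by column in base 2, right to left:
  0+0 = 0
  0+0 = 0
  1+1 = 0 carry 1
  1+0+1 = 0 carry 1
  1+1+1 = 1 carry 1
  1+1+1 = 1 carry 1
  0+0+1 = 1
  0+0 = 0
  1+0 = 1
  0+0 = 0
  0+1 = 1
  1+1 = 0 carry 1
  1+0+1 = 0 carry 1
  1+0+1 = 0 carry 1
  0+0+1 = 1
  1+1 = 0 carry 1
  0+0+1 = 1
  0+1 = 1
  0+0 = 0
  0+1 = 1
  1+0 = 1
  1+1 = 0 carry 1
  0+1+1 = 0 carry 1
  final carry 1
Sum = 0b100110110100010101110000; now AND with 0b010100111110001111110100:
  100110110100010101110000
& 010100111110001111110100
= 000100110100000101110000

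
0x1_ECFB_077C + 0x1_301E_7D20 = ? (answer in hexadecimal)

Add column by column in base 16, right to left:
  C+0 = C
  7+2 = 9
  7+D = 4 carry 1
  0+7+1 = 8
  B+E = 9 carry 1
  F+1+1 = 1 carry 1
  C+0+1 = D
  E+3 = 1 carry 1
  1+1+1 = 3

0x31D19849C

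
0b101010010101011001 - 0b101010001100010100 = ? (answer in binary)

0b1001000101

Subtract column by column in base 2:
  1-0 → 1
  0-0 → 0
  0-1 → 1 (borrow)
  1-0-1 → 0
  1-1 → 0
  0-0 → 0
  1-0 → 1
  0-0 → 0
  1-1 → 0
  0-1 → 1 (borrow)
  1-0-1 → 0
  0-0 → 0
  0-0 → 0
  1-1 → 0
  0-0 → 0
  1-1 → 0
  0-0 → 0
  1-1 → 0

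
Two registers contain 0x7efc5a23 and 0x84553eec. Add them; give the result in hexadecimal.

Add column by column in base 16, right to left:
  3+c = f
  2+e = 0 carry 1
  a+e+1 = 9 carry 1
  5+3+1 = 9
  c+5 = 1 carry 1
  f+5+1 = 5 carry 1
  e+4+1 = 3 carry 1
  7+8+1 = 0 carry 1
  final carry 1

0x10351990f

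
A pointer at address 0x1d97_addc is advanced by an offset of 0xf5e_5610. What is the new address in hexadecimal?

Add column by column in base 16, right to left:
  c+0 = c
  d+1 = e
  d+6 = 3 carry 1
  a+5+1 = 0 carry 1
  7+e+1 = 6 carry 1
  9+5+1 = f
  d+f = c carry 1
  1+0+1 = 2

0x2cf603ec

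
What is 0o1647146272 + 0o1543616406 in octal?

0o3412764700

Add column by column in base 8, right to left:
  2+6 = 0 carry 1
  7+0+1 = 0 carry 1
  2+4+1 = 7
  6+6 = 4 carry 1
  4+1+1 = 6
  1+6 = 7
  7+3 = 2 carry 1
  4+4+1 = 1 carry 1
  6+5+1 = 4 carry 1
  1+1+1 = 3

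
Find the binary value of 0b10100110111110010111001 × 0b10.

0b101001101111100101110010

Multiply each base-2 digit by 2, carrying:
  1×2 = 2 → write 0 carry 1
  0×2+1 = 1 → write 1
  0×2 = 0 → write 0
  1×2 = 2 → write 0 carry 1
  1×2+1 = 3 → write 1 carry 1
  1×2+1 = 3 → write 1 carry 1
  0×2+1 = 1 → write 1
  1×2 = 2 → write 0 carry 1
  0×2+1 = 1 → write 1
  0×2 = 0 → write 0
  1×2 = 2 → write 0 carry 1
  1×2+1 = 3 → write 1 carry 1
  1×2+1 = 3 → write 1 carry 1
  1×2+1 = 3 → write 1 carry 1
  1×2+1 = 3 → write 1 carry 1
  0×2+1 = 1 → write 1
  1×2 = 2 → write 0 carry 1
  1×2+1 = 3 → write 1 carry 1
  0×2+1 = 1 → write 1
  0×2 = 0 → write 0
  1×2 = 2 → write 0 carry 1
  0×2+1 = 1 → write 1
  1×2 = 2 → write 0 carry 1
  remaining carry: 1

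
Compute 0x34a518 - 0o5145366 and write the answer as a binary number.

0x34a518 = 0b1101001010010100011000 in binary.
0o5145366 = 0b101001100101011110110 in binary.
Subtract column by column in base 2:
  0-0 → 0
  0-1 → 1 (borrow)
  0-1-1 → 0 (borrow)
  1-0-1 → 0
  1-1 → 0
  0-1 → 1 (borrow)
  0-1-1 → 0 (borrow)
  0-1-1 → 0 (borrow)
  1-0-1 → 0
  0-1 → 1 (borrow)
  1-0-1 → 0
  0-1 → 1 (borrow)
  0-0-1 → 1 (borrow)
  1-0-1 → 0
  0-1 → 1 (borrow)
  1-1-1 → 1 (borrow)
  0-0-1 → 1 (borrow)
  0-0-1 → 1 (borrow)
  1-1-1 → 1 (borrow)
  0-0-1 → 1 (borrow)
  1-1-1 → 1 (borrow)
  1-0-1 → 0

0b111111101101000100010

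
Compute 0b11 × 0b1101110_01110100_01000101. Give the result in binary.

Multiply each base-2 digit by 3, carrying:
  1×3 = 3 → write 1 carry 1
  0×3+1 = 1 → write 1
  1×3 = 3 → write 1 carry 1
  0×3+1 = 1 → write 1
  0×3 = 0 → write 0
  0×3 = 0 → write 0
  1×3 = 3 → write 1 carry 1
  0×3+1 = 1 → write 1
  0×3 = 0 → write 0
  0×3 = 0 → write 0
  1×3 = 3 → write 1 carry 1
  0×3+1 = 1 → write 1
  1×3 = 3 → write 1 carry 1
  1×3+1 = 4 → write 0 carry 2
  1×3+2 = 5 → write 1 carry 2
  0×3+2 = 2 → write 0 carry 1
  0×3+1 = 1 → write 1
  1×3 = 3 → write 1 carry 1
  1×3+1 = 4 → write 0 carry 2
  1×3+2 = 5 → write 1 carry 2
  0×3+2 = 2 → write 0 carry 1
  1×3+1 = 4 → write 0 carry 2
  1×3+2 = 5 → write 1 carry 2
  remaining carry: 10

0b1010010110101110011001111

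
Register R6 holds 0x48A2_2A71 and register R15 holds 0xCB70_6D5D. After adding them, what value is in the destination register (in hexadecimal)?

0x1141297CE

Add column by column in base 16, right to left:
  1+D = E
  7+5 = C
  A+D = 7 carry 1
  2+6+1 = 9
  2+0 = 2
  A+7 = 1 carry 1
  8+B+1 = 4 carry 1
  4+C+1 = 1 carry 1
  final carry 1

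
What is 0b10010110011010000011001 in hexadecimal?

Group the bits into nibbles: 0100 1011 0011 0100 0001 1001 → 4b3419.

0x4b3419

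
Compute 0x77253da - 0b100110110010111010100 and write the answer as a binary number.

0x77253da = 0b111011100100101001111011010 in binary.
Subtract column by column in base 2:
  0-0 → 0
  1-0 → 1
  0-1 → 1 (borrow)
  1-0-1 → 0
  1-1 → 0
  0-0 → 0
  1-1 → 0
  1-1 → 0
  1-1 → 0
  1-0 → 1
  0-1 → 1 (borrow)
  0-0-1 → 1 (borrow)
  1-0-1 → 0
  0-1 → 1 (borrow)
  1-1-1 → 1 (borrow)
  0-0-1 → 1 (borrow)
  0-1-1 → 0 (borrow)
  1-1-1 → 1 (borrow)
  0-0-1 → 1 (borrow)
  0-0-1 → 1 (borrow)
  1-1-1 → 1 (borrow)
  1-0-1 → 0
  1-0 → 1
  0-0 → 0
  1-0 → 1
  1-0 → 1
  1-0 → 1

0b111010111101110111000000110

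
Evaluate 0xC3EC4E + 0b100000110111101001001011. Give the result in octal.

0xC3EC4E = 0o60766116 in octal.
0b100000110111101001001011 = 0o40675113 in octal.
Add column by column in base 8, right to left:
  6+3 = 1 carry 1
  1+1+1 = 3
  1+1 = 2
  6+5 = 3 carry 1
  6+7+1 = 6 carry 1
  7+6+1 = 6 carry 1
  0+0+1 = 1
  6+4 = 2 carry 1
  final carry 1

0o121663231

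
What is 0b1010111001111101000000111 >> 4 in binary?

0b101011100111110100000

Right shift by 4: drop the 4 least-significant bits.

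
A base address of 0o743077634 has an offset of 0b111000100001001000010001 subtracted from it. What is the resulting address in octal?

0b111000100001001000010001 = 0o70411021 in octal.
Subtract column by column in base 8:
  4-1 → 3
  3-2 → 1
  6-0 → 6
  7-1 → 6
  7-1 → 6
  0-4 → 4 (borrow)
  3-0-1 → 2
  4-7 → 5 (borrow)
  7-0-1 → 6

0o652466613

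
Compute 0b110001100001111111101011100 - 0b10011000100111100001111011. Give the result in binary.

0b11110011101000011011100001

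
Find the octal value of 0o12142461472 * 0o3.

0o36447624656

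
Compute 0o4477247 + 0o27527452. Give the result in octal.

Add column by column in base 8, right to left:
  7+2 = 1 carry 1
  4+5+1 = 2 carry 1
  2+4+1 = 7
  7+7 = 6 carry 1
  7+2+1 = 2 carry 1
  4+5+1 = 2 carry 1
  4+7+1 = 4 carry 1
  0+2+1 = 3

0o34226721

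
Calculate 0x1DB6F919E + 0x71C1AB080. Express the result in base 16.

Add column by column in base 16, right to left:
  E+0 = E
  9+8 = 1 carry 1
  1+0+1 = 2
  9+B = 4 carry 1
  F+A+1 = A carry 1
  6+1+1 = 8
  B+C = 7 carry 1
  D+1+1 = F
  1+7 = 8

0x8F78A421E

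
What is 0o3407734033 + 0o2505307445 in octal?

0o6115243500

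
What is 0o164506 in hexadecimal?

Each octal digit is 3 bits: 1=001 6=110 4=100 5=101 0=000 6=110.
Group the bits into nibbles: 1110 1001 0100 0110 → E946.

0xE946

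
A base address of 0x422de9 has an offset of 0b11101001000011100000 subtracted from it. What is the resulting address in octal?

0o14716411

0x422de9 = 0o20426751 in octal.
0b11101001000011100000 = 0o3510340 in octal.
Subtract column by column in base 8:
  1-0 → 1
  5-4 → 1
  7-3 → 4
  6-0 → 6
  2-1 → 1
  4-5 → 7 (borrow)
  0-3-1 → 4 (borrow)
  2-0-1 → 1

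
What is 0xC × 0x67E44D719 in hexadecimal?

0x4DEB3A152C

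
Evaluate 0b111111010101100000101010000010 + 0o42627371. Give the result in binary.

0o42627371 = 0b100010110010111011111001 in binary.
Add column by column in base 2, right to left:
  0+1 = 1
  1+0 = 1
  0+0 = 0
  0+1 = 1
  0+1 = 1
  0+1 = 1
  0+1 = 1
  1+1 = 0 carry 1
  0+0+1 = 1
  1+1 = 0 carry 1
  0+1+1 = 0 carry 1
  1+1+1 = 1 carry 1
  0+0+1 = 1
  0+1 = 1
  0+0 = 0
  0+0 = 0
  0+1 = 1
  1+1 = 0 carry 1
  1+0+1 = 0 carry 1
  0+1+1 = 0 carry 1
  1+0+1 = 0 carry 1
  0+0+1 = 1
  1+0 = 1
  0+1 = 1
  1+0 = 1
  1+0 = 1
  1+0 = 1
  1+0 = 1
  1+0 = 1
  1+0 = 1

0b111111111000010011100101111011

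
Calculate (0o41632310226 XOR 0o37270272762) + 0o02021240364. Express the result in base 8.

First 0o41632310226 XOR 0o37270272762 = 0o76442162544.
Add column by column in base 8, right to left:
  4+4 = 0 carry 1
  4+6+1 = 3 carry 1
  5+3+1 = 1 carry 1
  2+0+1 = 3
  6+4 = 2 carry 1
  1+2+1 = 4
  2+1 = 3
  4+2 = 6
  4+0 = 4
  6+2 = 0 carry 1
  7+0+1 = 0 carry 1
  final carry 1

0o100463423130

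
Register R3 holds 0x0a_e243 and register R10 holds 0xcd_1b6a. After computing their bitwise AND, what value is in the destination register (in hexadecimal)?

0x080242

AND each hex digit independently (no carries):
  0&c=0, a&d=8, e&1=0, 2&b=2, 4&6=4, 3&a=2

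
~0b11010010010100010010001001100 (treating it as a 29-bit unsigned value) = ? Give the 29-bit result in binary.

Invert each bit: 11010010010100010010001001100 → 00101101101011101101110110011.

0b00101101101011101101110110011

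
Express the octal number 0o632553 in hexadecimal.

Each octal digit is 3 bits: 6=110 3=011 2=010 5=101 5=101 3=011.
Group the bits into nibbles: 0011 0011 0101 0110 1011 → 3356b.

0x3356b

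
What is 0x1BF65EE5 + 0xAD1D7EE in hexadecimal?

Add column by column in base 16, right to left:
  5+E = 3 carry 1
  E+E+1 = D carry 1
  E+7+1 = 6 carry 1
  5+D+1 = 3 carry 1
  6+1+1 = 8
  F+D = C carry 1
  B+A+1 = 6 carry 1
  1+0+1 = 2

0x26C836D3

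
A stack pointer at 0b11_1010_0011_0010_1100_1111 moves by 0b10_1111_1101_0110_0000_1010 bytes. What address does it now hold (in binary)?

0b11010100000100011011001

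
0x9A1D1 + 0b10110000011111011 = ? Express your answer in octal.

0x9A1D1 = 0o2320721 in octal.
0b10110000011111011 = 0o260373 in octal.
Add column by column in base 8, right to left:
  1+3 = 4
  2+7 = 1 carry 1
  7+3+1 = 3 carry 1
  0+0+1 = 1
  2+6 = 0 carry 1
  3+2+1 = 6
  2+0 = 2

0o2601314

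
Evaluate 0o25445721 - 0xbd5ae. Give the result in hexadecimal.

0o25445721 = 0x564bd1 in hexadecimal.
Subtract column by column in base 16:
  1-e → 3 (borrow)
  d-a-1 → 2
  b-5 → 6
  4-d → 7 (borrow)
  6-b-1 → a (borrow)
  5-0-1 → 4

0x4a7623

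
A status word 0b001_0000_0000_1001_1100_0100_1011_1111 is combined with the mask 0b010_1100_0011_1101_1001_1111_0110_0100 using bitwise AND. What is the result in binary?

0b0000000000010011000010000100100

AND bit by bit (1 only where both bits are 1):
  0010000000010011100010010111111
& 0101100001111011001111101100100
= 0000000000010011000010000100100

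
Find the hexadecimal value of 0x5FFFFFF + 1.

0x6000000

The trailing 6 digits are F (max in base 16), so adding 1 cascades: they roll to 0 and the next digit up increments.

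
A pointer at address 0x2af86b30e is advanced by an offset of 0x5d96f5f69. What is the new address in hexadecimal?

0x888f61277

Add column by column in base 16, right to left:
  e+9 = 7 carry 1
  0+6+1 = 7
  3+f = 2 carry 1
  b+5+1 = 1 carry 1
  6+f+1 = 6 carry 1
  8+6+1 = f
  f+9 = 8 carry 1
  a+d+1 = 8 carry 1
  2+5+1 = 8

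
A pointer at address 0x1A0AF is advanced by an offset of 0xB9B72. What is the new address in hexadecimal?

Add column by column in base 16, right to left:
  F+2 = 1 carry 1
  A+7+1 = 2 carry 1
  0+B+1 = C
  A+9 = 3 carry 1
  1+B+1 = D

0xD3C21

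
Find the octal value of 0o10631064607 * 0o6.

Multiply each base-8 digit by 6, carrying:
  7×6 = 42 → write 2 carry 5
  0×6+5 = 5 → write 5
  6×6 = 36 → write 4 carry 4
  4×6+4 = 28 → write 4 carry 3
  6×6+3 = 39 → write 7 carry 4
  0×6+4 = 4 → write 4
  1×6 = 6 → write 6
  3×6 = 18 → write 2 carry 2
  6×6+2 = 38 → write 6 carry 4
  0×6+4 = 4 → write 4
  1×6 = 6 → write 6

0o64626474452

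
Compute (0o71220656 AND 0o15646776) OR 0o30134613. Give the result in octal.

0o31334657

0o71220656 AND 0o15646776 = 0o11200656.
Then OR with 0o30134613.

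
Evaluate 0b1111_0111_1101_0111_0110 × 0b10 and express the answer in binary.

0b111101111101011101100

Multiply each base-2 digit by 2, carrying:
  0×2 = 0 → write 0
  1×2 = 2 → write 0 carry 1
  1×2+1 = 3 → write 1 carry 1
  0×2+1 = 1 → write 1
  1×2 = 2 → write 0 carry 1
  1×2+1 = 3 → write 1 carry 1
  1×2+1 = 3 → write 1 carry 1
  0×2+1 = 1 → write 1
  1×2 = 2 → write 0 carry 1
  0×2+1 = 1 → write 1
  1×2 = 2 → write 0 carry 1
  1×2+1 = 3 → write 1 carry 1
  1×2+1 = 3 → write 1 carry 1
  1×2+1 = 3 → write 1 carry 1
  1×2+1 = 3 → write 1 carry 1
  0×2+1 = 1 → write 1
  1×2 = 2 → write 0 carry 1
  1×2+1 = 3 → write 1 carry 1
  1×2+1 = 3 → write 1 carry 1
  1×2+1 = 3 → write 1 carry 1
  remaining carry: 1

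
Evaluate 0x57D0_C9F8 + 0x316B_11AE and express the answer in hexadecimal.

Add column by column in base 16, right to left:
  8+E = 6 carry 1
  F+A+1 = A carry 1
  9+1+1 = B
  C+1 = D
  0+B = B
  D+6 = 3 carry 1
  7+1+1 = 9
  5+3 = 8

0x893BDBA6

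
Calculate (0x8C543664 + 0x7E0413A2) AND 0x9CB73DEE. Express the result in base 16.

0x8100806

Add column by column in base 16, right to left:
  4+2 = 6
  6+A = 0 carry 1
  6+3+1 = A
  3+1 = 4
  4+4 = 8
  5+0 = 5
  C+E = A carry 1
  8+7+1 = 0 carry 1
  final carry 1
Sum = 0x10A584A06; now AND with 0x9CB73DEE:
  1&0=0, 0&9=0, A&C=8, 5&B=1, 8&7=0, 4&3=0, A&D=8, 0&E=0, 6&E=6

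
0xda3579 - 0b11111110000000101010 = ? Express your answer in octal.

0o62452517

0xda3579 = 0o66432571 in octal.
0b11111110000000101010 = 0o3760052 in octal.
Subtract column by column in base 8:
  1-2 → 7 (borrow)
  7-5-1 → 1
  5-0 → 5
  2-0 → 2
  3-6 → 5 (borrow)
  4-7-1 → 4 (borrow)
  6-3-1 → 2
  6-0 → 6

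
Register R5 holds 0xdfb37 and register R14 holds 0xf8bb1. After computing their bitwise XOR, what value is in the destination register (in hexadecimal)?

0x27086

XOR each hex digit independently (no carries):
  d^f=2, f^8=7, b^b=0, 3^b=8, 7^1=6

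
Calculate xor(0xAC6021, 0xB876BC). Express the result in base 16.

0x14169D

XOR each hex digit independently (no carries):
  A^B=1, C^8=4, 6^7=1, 0^6=6, 2^B=9, 1^C=D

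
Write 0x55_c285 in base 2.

0b10101011100001010000101

Expand each hex digit to 4 bits: 5=0101 5=0101 c=1100 2=0010 8=1000 5=0101.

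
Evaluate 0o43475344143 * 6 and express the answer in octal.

0o325560531122

Multiply each base-8 digit by 6, carrying:
  3×6 = 18 → write 2 carry 2
  4×6+2 = 26 → write 2 carry 3
  1×6+3 = 9 → write 1 carry 1
  4×6+1 = 25 → write 1 carry 3
  4×6+3 = 27 → write 3 carry 3
  3×6+3 = 21 → write 5 carry 2
  5×6+2 = 32 → write 0 carry 4
  7×6+4 = 46 → write 6 carry 5
  4×6+5 = 29 → write 5 carry 3
  3×6+3 = 21 → write 5 carry 2
  4×6+2 = 26 → write 2 carry 3
  remaining carry: 3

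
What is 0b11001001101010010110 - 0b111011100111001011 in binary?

0b10001110000011001011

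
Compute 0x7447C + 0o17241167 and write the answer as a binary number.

0b10001001000011011110011

0x7447C = 0b1110100010001111100 in binary.
0o17241167 = 0b1111010100001001110111 in binary.
Add column by column in base 2, right to left:
  0+1 = 1
  0+1 = 1
  1+1 = 0 carry 1
  1+0+1 = 0 carry 1
  1+1+1 = 1 carry 1
  1+1+1 = 1 carry 1
  1+1+1 = 1 carry 1
  0+0+1 = 1
  0+0 = 0
  0+1 = 1
  1+0 = 1
  0+0 = 0
  0+0 = 0
  0+0 = 0
  1+1 = 0 carry 1
  0+0+1 = 1
  1+1 = 0 carry 1
  1+0+1 = 0 carry 1
  1+1+1 = 1 carry 1
  0+1+1 = 0 carry 1
  0+1+1 = 0 carry 1
  0+1+1 = 0 carry 1
  final carry 1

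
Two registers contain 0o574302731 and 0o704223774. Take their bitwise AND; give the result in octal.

AND each oct digit independently (no carries):
  5&7=5, 7&0=0, 4&4=4, 3&2=2, 0&2=0, 2&3=2, 7&7=7, 3&7=3, 1&4=0

0o504202730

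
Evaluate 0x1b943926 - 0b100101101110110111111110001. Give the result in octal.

0x1b943926 = 0o3345034446 in octal.
0b100101101110110111111110001 = 0o455667761 in octal.
Subtract column by column in base 8:
  6-1 → 5
  4-6 → 6 (borrow)
  4-7-1 → 4 (borrow)
  4-7-1 → 4 (borrow)
  3-6-1 → 4 (borrow)
  0-6-1 → 1 (borrow)
  5-5-1 → 7 (borrow)
  4-5-1 → 6 (borrow)
  3-4-1 → 6 (borrow)
  3-0-1 → 2

0o2667144465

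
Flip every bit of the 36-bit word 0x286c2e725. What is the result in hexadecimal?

0xd793d18da

Each hex digit d becomes f−d:
  2→d, 8→7, 6→9, c→3, 2→d, e→1, 7→8, 2→d, 5→a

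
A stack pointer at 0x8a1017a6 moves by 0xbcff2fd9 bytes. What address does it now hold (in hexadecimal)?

0x1470f477f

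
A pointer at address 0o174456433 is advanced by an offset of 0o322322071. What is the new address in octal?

Add column by column in base 8, right to left:
  3+1 = 4
  3+7 = 2 carry 1
  4+0+1 = 5
  6+2 = 0 carry 1
  5+2+1 = 0 carry 1
  4+3+1 = 0 carry 1
  4+2+1 = 7
  7+2 = 1 carry 1
  1+3+1 = 5

0o517000524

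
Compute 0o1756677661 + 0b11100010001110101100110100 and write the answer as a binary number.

0b10011010001000110101011100101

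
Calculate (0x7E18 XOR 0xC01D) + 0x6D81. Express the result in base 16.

0x12B86

First 0x7E18 XOR 0xC01D = 0xBE05.
Add column by column in base 16, right to left:
  5+1 = 6
  0+8 = 8
  E+D = B carry 1
  B+6+1 = 2 carry 1
  final carry 1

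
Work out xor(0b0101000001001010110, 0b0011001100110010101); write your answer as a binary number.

XOR bit by bit (1 where the bits differ):
  0101000001001010110
^ 0011001100110010101
= 0110001101111000011

0b0110001101111000011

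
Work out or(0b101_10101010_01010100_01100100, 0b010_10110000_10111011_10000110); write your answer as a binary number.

OR bit by bit (1 where either bit is 1):
  101101010100101010001100100
| 010101100001011101110000110
= 111101110101111111111100110

0b111101110101111111111100110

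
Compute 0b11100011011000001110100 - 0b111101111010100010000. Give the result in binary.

0b10100101011101101100100

Subtract column by column in base 2:
  0-0 → 0
  0-0 → 0
  1-0 → 1
  0-0 → 0
  1-1 → 0
  1-0 → 1
  1-0 → 1
  0-0 → 0
  0-1 → 1 (borrow)
  0-0-1 → 1 (borrow)
  0-1-1 → 0 (borrow)
  0-0-1 → 1 (borrow)
  1-1-1 → 1 (borrow)
  1-1-1 → 1 (borrow)
  0-1-1 → 0 (borrow)
  1-1-1 → 1 (borrow)
  1-0-1 → 0
  0-1 → 1 (borrow)
  0-1-1 → 0 (borrow)
  0-1-1 → 0 (borrow)
  1-1-1 → 1 (borrow)
  1-0-1 → 0
  1-0 → 1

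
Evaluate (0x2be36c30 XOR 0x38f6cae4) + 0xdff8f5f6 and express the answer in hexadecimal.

0xf30e9cca

First 0x2be36c30 XOR 0x38f6cae4 = 0x1315a6d4.
Add column by column in base 16, right to left:
  4+6 = a
  d+f = c carry 1
  6+5+1 = c
  a+f = 9 carry 1
  5+8+1 = e
  1+f = 0 carry 1
  3+f+1 = 3 carry 1
  1+d+1 = f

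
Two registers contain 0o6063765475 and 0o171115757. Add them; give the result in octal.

0o6255103454

Add column by column in base 8, right to left:
  5+7 = 4 carry 1
  7+5+1 = 5 carry 1
  4+7+1 = 4 carry 1
  5+5+1 = 3 carry 1
  6+1+1 = 0 carry 1
  7+1+1 = 1 carry 1
  3+1+1 = 5
  6+7 = 5 carry 1
  0+1+1 = 2
  6+0 = 6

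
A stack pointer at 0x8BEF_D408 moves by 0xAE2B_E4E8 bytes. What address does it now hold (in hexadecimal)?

0x13A1BB8F0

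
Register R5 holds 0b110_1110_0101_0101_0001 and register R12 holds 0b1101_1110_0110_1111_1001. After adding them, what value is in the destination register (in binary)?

0b101001100110001001010

Add column by column in base 2, right to left:
  1+1 = 0 carry 1
  0+0+1 = 1
  0+0 = 0
  0+1 = 1
  1+1 = 0 carry 1
  0+1+1 = 0 carry 1
  1+1+1 = 1 carry 1
  0+1+1 = 0 carry 1
  1+0+1 = 0 carry 1
  0+1+1 = 0 carry 1
  1+1+1 = 1 carry 1
  0+0+1 = 1
  0+0 = 0
  1+1 = 0 carry 1
  1+1+1 = 1 carry 1
  1+1+1 = 1 carry 1
  0+1+1 = 0 carry 1
  1+0+1 = 0 carry 1
  1+1+1 = 1 carry 1
  0+1+1 = 0 carry 1
  final carry 1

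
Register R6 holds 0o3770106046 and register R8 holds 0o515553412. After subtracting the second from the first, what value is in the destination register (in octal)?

0o3252332434

Subtract column by column in base 8:
  6-2 → 4
  4-1 → 3
  0-4 → 4 (borrow)
  6-3-1 → 2
  0-5 → 3 (borrow)
  1-5-1 → 3 (borrow)
  0-5-1 → 2 (borrow)
  7-1-1 → 5
  7-5 → 2
  3-0 → 3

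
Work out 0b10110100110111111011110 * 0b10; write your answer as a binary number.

0b101101001101111110111100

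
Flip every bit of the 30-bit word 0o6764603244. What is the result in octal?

0o1013174533

Each oct digit d becomes 7−d:
  6→1, 7→0, 6→1, 4→3, 6→1, 0→7, 3→4, 2→5, 4→3, 4→3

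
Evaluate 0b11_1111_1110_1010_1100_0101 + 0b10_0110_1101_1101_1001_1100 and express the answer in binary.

0b11001101100100001100001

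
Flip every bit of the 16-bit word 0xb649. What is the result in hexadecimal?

0x49b6

Each hex digit d becomes f−d:
  b→4, 6→9, 4→b, 9→6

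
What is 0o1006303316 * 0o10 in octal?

Multiply each base-8 digit by 8, carrying:
  6×8 = 48 → write 0 carry 6
  1×8+6 = 14 → write 6 carry 1
  3×8+1 = 25 → write 1 carry 3
  3×8+3 = 27 → write 3 carry 3
  0×8+3 = 3 → write 3
  3×8 = 24 → write 0 carry 3
  6×8+3 = 51 → write 3 carry 6
  0×8+6 = 6 → write 6
  0×8 = 0 → write 0
  1×8 = 8 → write 0 carry 1
  remaining carry: 1

0o10063033160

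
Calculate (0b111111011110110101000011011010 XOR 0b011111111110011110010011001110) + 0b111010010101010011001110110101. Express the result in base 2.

0b1011010110101111110011111001001

First 0b111111011110110101000011011010 XOR 0b011111111110011110010011001110 = 0b100000100000101011010000010100.
Add column by column in base 2, right to left:
  0+1 = 1
  0+0 = 0
  1+1 = 0 carry 1
  0+0+1 = 1
  1+1 = 0 carry 1
  0+1+1 = 0 carry 1
  0+0+1 = 1
  0+1 = 1
  0+1 = 1
  0+1 = 1
  1+0 = 1
  0+0 = 0
  1+1 = 0 carry 1
  1+1+1 = 1 carry 1
  0+0+1 = 1
  1+0 = 1
  0+1 = 1
  1+0 = 1
  0+1 = 1
  0+0 = 0
  0+1 = 1
  0+0 = 0
  0+1 = 1
  1+0 = 1
  0+0 = 0
  0+1 = 1
  0+0 = 0
  0+1 = 1
  0+1 = 1
  1+1 = 0 carry 1
  final carry 1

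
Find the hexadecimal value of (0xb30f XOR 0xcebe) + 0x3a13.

First 0xb30f XOR 0xcebe = 0x7db1.
Add column by column in base 16, right to left:
  1+3 = 4
  b+1 = c
  d+a = 7 carry 1
  7+3+1 = b

0xb7c4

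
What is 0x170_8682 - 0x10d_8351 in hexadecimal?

0x630331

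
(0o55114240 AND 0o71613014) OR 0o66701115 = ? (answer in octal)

0o55114240 AND 0o71613014 = 0o51010000.
Then OR with 0o66701115.

0o77711115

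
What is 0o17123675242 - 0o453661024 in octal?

Subtract column by column in base 8:
  2-4 → 6 (borrow)
  4-2-1 → 1
  2-0 → 2
  5-1 → 4
  7-6 → 1
  6-6 → 0
  3-3 → 0
  2-5 → 5 (borrow)
  1-4-1 → 4 (borrow)
  7-0-1 → 6
  1-0 → 1

0o16450014216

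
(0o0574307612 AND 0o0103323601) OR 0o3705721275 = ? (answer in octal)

0o0574307612 AND 0o0103323601 = 0o0100303600.
Then OR with 0o3705721275.

0o3705723675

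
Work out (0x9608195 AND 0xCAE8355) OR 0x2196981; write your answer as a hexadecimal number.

0xA39E995

0x9608195 AND 0xCAE8355 = 0x8208115.
Then OR with 0x2196981.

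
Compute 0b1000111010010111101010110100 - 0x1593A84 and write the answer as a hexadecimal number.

0b1000111010010111101010110100 = 0x8E97AB4 in hexadecimal.
Subtract column by column in base 16:
  4-4 → 0
  B-8 → 3
  A-A → 0
  7-3 → 4
  9-9 → 0
  E-5 → 9
  8-1 → 7

0x7904030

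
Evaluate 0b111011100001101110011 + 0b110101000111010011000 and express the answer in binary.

Add column by column in base 2, right to left:
  1+0 = 1
  1+0 = 1
  0+0 = 0
  0+1 = 1
  1+1 = 0 carry 1
  1+0+1 = 0 carry 1
  1+0+1 = 0 carry 1
  0+1+1 = 0 carry 1
  1+0+1 = 0 carry 1
  1+1+1 = 1 carry 1
  0+1+1 = 0 carry 1
  0+1+1 = 0 carry 1
  0+0+1 = 1
  0+0 = 0
  1+0 = 1
  1+1 = 0 carry 1
  1+0+1 = 0 carry 1
  0+1+1 = 0 carry 1
  1+0+1 = 0 carry 1
  1+1+1 = 1 carry 1
  1+1+1 = 1 carry 1
  final carry 1

0b1110000101001000001011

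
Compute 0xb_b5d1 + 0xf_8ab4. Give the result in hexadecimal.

0x1b4085

Add column by column in base 16, right to left:
  1+4 = 5
  d+b = 8 carry 1
  5+a+1 = 0 carry 1
  b+8+1 = 4 carry 1
  b+f+1 = b carry 1
  final carry 1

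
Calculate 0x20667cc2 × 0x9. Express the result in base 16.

0x1239a62d2

Multiply each base-16 digit by 9, carrying:
  2×9 = 18 → write 2 carry 1
  c×9+1 = 109 → write d carry 6
  c×9+6 = 114 → write 2 carry 7
  7×9+7 = 70 → write 6 carry 4
  6×9+4 = 58 → write a carry 3
  6×9+3 = 57 → write 9 carry 3
  0×9+3 = 3 → write 3
  2×9 = 18 → write 2 carry 1
  remaining carry: 1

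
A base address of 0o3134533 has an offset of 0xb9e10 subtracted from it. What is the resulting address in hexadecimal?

0o3134533 = 0xcb95b in hexadecimal.
Subtract column by column in base 16:
  b-0 → b
  5-1 → 4
  9-e → b (borrow)
  b-9-1 → 1
  c-b → 1

0x11b4b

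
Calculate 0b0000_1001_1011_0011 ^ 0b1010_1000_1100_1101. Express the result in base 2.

XOR bit by bit (1 where the bits differ):
  0000100110110011
^ 1010100011001101
= 1010000101111110

0b1010000101111110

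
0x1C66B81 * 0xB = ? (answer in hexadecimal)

0x13869E8B

Multiply each base-16 digit by 11, carrying:
  1×11 = 11 → write B
  8×11 = 88 → write 8 carry 5
  B×11+5 = 126 → write E carry 7
  6×11+7 = 73 → write 9 carry 4
  6×11+4 = 70 → write 6 carry 4
  C×11+4 = 136 → write 8 carry 8
  1×11+8 = 19 → write 3 carry 1
  remaining carry: 1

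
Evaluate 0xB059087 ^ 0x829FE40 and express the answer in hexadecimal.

0x32C6EC7

XOR each hex digit independently (no carries):
  B^8=3, 0^2=2, 5^9=C, 9^F=6, 0^E=E, 8^4=C, 7^0=7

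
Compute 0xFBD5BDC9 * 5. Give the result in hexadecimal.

0x4EB2CB4ED

Multiply each base-16 digit by 5, carrying:
  9×5 = 45 → write D carry 2
  C×5+2 = 62 → write E carry 3
  D×5+3 = 68 → write 4 carry 4
  B×5+4 = 59 → write B carry 3
  5×5+3 = 28 → write C carry 1
  D×5+1 = 66 → write 2 carry 4
  B×5+4 = 59 → write B carry 3
  F×5+3 = 78 → write E carry 4
  remaining carry: 4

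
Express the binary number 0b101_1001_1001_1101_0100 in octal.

0o1314724

Group the bits in threes: 001 011 001 100 111 010 100 → 1314724.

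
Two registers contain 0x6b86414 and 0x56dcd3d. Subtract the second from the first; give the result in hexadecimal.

Subtract column by column in base 16:
  4-d → 7 (borrow)
  1-3-1 → d (borrow)
  4-d-1 → 6 (borrow)
  6-c-1 → 9 (borrow)
  8-d-1 → a (borrow)
  b-6-1 → 4
  6-5 → 1

0x14a96d7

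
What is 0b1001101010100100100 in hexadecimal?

Group the bits into nibbles: 0100 1101 0101 0010 0100 → 4D524.

0x4D524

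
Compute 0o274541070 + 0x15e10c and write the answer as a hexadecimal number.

0o274541070 = 0x2f2c238 in hexadecimal.
Add column by column in base 16, right to left:
  8+c = 4 carry 1
  3+0+1 = 4
  2+1 = 3
  c+e = a carry 1
  2+5+1 = 8
  f+1 = 0 carry 1
  2+0+1 = 3

0x308a344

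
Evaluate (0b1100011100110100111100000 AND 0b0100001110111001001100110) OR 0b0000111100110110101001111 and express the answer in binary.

0b1100011100110100111100000 AND 0b0100001110111001001100110 = 0b0100001100110000001100000.
Then OR with 0b0000111100110110101001111.

0b100111100110110101101111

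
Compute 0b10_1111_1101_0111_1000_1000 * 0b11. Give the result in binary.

0b100011111000011010011000

Multiply each base-2 digit by 3, carrying:
  0×3 = 0 → write 0
  0×3 = 0 → write 0
  0×3 = 0 → write 0
  1×3 = 3 → write 1 carry 1
  0×3+1 = 1 → write 1
  0×3 = 0 → write 0
  0×3 = 0 → write 0
  1×3 = 3 → write 1 carry 1
  1×3+1 = 4 → write 0 carry 2
  1×3+2 = 5 → write 1 carry 2
  1×3+2 = 5 → write 1 carry 2
  0×3+2 = 2 → write 0 carry 1
  1×3+1 = 4 → write 0 carry 2
  0×3+2 = 2 → write 0 carry 1
  1×3+1 = 4 → write 0 carry 2
  1×3+2 = 5 → write 1 carry 2
  1×3+2 = 5 → write 1 carry 2
  1×3+2 = 5 → write 1 carry 2
  1×3+2 = 5 → write 1 carry 2
  1×3+2 = 5 → write 1 carry 2
  0×3+2 = 2 → write 0 carry 1
  1×3+1 = 4 → write 0 carry 2
  remaining carry: 10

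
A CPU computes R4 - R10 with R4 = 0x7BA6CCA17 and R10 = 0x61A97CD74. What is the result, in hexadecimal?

Subtract column by column in base 16:
  7-4 → 3
  1-7 → A (borrow)
  A-D-1 → C (borrow)
  C-C-1 → F (borrow)
  C-7-1 → 4
  6-9 → D (borrow)
  A-A-1 → F (borrow)
  B-1-1 → 9
  7-6 → 1

0x19FD4FCA3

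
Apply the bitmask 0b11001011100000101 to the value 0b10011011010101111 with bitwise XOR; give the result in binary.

0b01010000110101010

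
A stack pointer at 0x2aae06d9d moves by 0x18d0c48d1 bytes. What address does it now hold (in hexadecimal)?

0x437ecb66e

Add column by column in base 16, right to left:
  d+1 = e
  9+d = 6 carry 1
  d+8+1 = 6 carry 1
  6+4+1 = b
  0+c = c
  e+0 = e
  a+d = 7 carry 1
  a+8+1 = 3 carry 1
  2+1+1 = 4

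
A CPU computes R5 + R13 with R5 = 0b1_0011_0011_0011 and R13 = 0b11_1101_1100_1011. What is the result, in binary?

Add column by column in base 2, right to left:
  1+1 = 0 carry 1
  1+1+1 = 1 carry 1
  0+0+1 = 1
  0+1 = 1
  1+0 = 1
  1+0 = 1
  0+1 = 1
  0+1 = 1
  1+1 = 0 carry 1
  1+0+1 = 0 carry 1
  0+1+1 = 0 carry 1
  0+1+1 = 0 carry 1
  1+1+1 = 1 carry 1
  0+1+1 = 0 carry 1
  final carry 1

0b101000011111110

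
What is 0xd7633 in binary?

Expand each hex digit to 4 bits: d=1101 7=0111 6=0110 3=0011 3=0011.

0b11010111011000110011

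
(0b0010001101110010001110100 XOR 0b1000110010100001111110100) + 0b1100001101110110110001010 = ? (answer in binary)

0b10111001101001010100001010

First 0b0010001101110010001110100 XOR 0b1000110010100001111110100 = 0b1010111111010011110000000.
Add column by column in base 2, right to left:
  0+0 = 0
  0+1 = 1
  0+0 = 0
  0+1 = 1
  0+0 = 0
  0+0 = 0
  0+0 = 0
  1+1 = 0 carry 1
  1+1+1 = 1 carry 1
  1+0+1 = 0 carry 1
  1+1+1 = 1 carry 1
  0+1+1 = 0 carry 1
  0+0+1 = 1
  1+1 = 0 carry 1
  0+1+1 = 0 carry 1
  1+1+1 = 1 carry 1
  1+0+1 = 0 carry 1
  1+1+1 = 1 carry 1
  1+1+1 = 1 carry 1
  1+0+1 = 0 carry 1
  1+0+1 = 0 carry 1
  0+0+1 = 1
  1+0 = 1
  0+1 = 1
  1+1 = 0 carry 1
  final carry 1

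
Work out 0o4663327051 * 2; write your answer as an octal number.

0o11546656122

Multiply each base-8 digit by 2, carrying:
  1×2 = 2 → write 2
  5×2 = 10 → write 2 carry 1
  0×2+1 = 1 → write 1
  7×2 = 14 → write 6 carry 1
  2×2+1 = 5 → write 5
  3×2 = 6 → write 6
  3×2 = 6 → write 6
  6×2 = 12 → write 4 carry 1
  6×2+1 = 13 → write 5 carry 1
  4×2+1 = 9 → write 1 carry 1
  remaining carry: 1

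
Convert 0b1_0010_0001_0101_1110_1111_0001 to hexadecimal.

0x1215ef1

Group the bits into nibbles: 0001 0010 0001 0101 1110 1111 0001 → 1215ef1.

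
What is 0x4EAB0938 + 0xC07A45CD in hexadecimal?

Add column by column in base 16, right to left:
  8+D = 5 carry 1
  3+C+1 = 0 carry 1
  9+5+1 = F
  0+4 = 4
  B+A = 5 carry 1
  A+7+1 = 2 carry 1
  E+0+1 = F
  4+C = 0 carry 1
  final carry 1

0x10F254F05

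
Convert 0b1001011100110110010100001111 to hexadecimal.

0x973650f

Group the bits into nibbles: 1001 0111 0011 0110 0101 0000 1111 → 973650f.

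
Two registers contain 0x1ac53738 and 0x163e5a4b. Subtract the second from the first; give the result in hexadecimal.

Subtract column by column in base 16:
  8-b → d (borrow)
  3-4-1 → e (borrow)
  7-a-1 → c (borrow)
  3-5-1 → d (borrow)
  5-e-1 → 6 (borrow)
  c-3-1 → 8
  a-6 → 4
  1-1 → 0

0x486dced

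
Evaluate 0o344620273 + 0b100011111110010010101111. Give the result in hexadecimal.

0x423056A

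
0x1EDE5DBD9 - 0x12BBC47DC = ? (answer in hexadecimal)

0xC22993FD

Subtract column by column in base 16:
  9-C → D (borrow)
  D-D-1 → F (borrow)
  B-7-1 → 3
  D-4 → 9
  5-C → 9 (borrow)
  E-B-1 → 2
  D-B → 2
  E-2 → C
  1-1 → 0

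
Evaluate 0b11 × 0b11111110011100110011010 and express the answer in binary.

0b1011111011010110011001110

Multiply each base-2 digit by 3, carrying:
  0×3 = 0 → write 0
  1×3 = 3 → write 1 carry 1
  0×3+1 = 1 → write 1
  1×3 = 3 → write 1 carry 1
  1×3+1 = 4 → write 0 carry 2
  0×3+2 = 2 → write 0 carry 1
  0×3+1 = 1 → write 1
  1×3 = 3 → write 1 carry 1
  1×3+1 = 4 → write 0 carry 2
  0×3+2 = 2 → write 0 carry 1
  0×3+1 = 1 → write 1
  1×3 = 3 → write 1 carry 1
  1×3+1 = 4 → write 0 carry 2
  1×3+2 = 5 → write 1 carry 2
  0×3+2 = 2 → write 0 carry 1
  0×3+1 = 1 → write 1
  1×3 = 3 → write 1 carry 1
  1×3+1 = 4 → write 0 carry 2
  1×3+2 = 5 → write 1 carry 2
  1×3+2 = 5 → write 1 carry 2
  1×3+2 = 5 → write 1 carry 2
  1×3+2 = 5 → write 1 carry 2
  1×3+2 = 5 → write 1 carry 2
  remaining carry: 10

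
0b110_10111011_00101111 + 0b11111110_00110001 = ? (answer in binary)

Add column by column in base 2, right to left:
  1+1 = 0 carry 1
  1+0+1 = 0 carry 1
  1+0+1 = 0 carry 1
  1+0+1 = 0 carry 1
  0+1+1 = 0 carry 1
  1+1+1 = 1 carry 1
  0+0+1 = 1
  0+0 = 0
  1+0 = 1
  1+1 = 0 carry 1
  0+1+1 = 0 carry 1
  1+1+1 = 1 carry 1
  1+1+1 = 1 carry 1
  1+1+1 = 1 carry 1
  0+1+1 = 0 carry 1
  1+1+1 = 1 carry 1
  0+0+1 = 1
  1+0 = 1
  1+0 = 1

0b1111011100101100000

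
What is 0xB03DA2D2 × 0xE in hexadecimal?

0x9A35EE77C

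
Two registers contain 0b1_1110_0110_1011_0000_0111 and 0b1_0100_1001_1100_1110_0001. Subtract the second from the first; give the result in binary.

0b10011100111000100110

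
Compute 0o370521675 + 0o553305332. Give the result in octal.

0o1144027227

Add column by column in base 8, right to left:
  5+2 = 7
  7+3 = 2 carry 1
  6+3+1 = 2 carry 1
  1+5+1 = 7
  2+0 = 2
  5+3 = 0 carry 1
  0+3+1 = 4
  7+5 = 4 carry 1
  3+5+1 = 1 carry 1
  final carry 1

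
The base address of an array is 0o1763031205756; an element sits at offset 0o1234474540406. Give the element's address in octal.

0o3217525746364

Add column by column in base 8, right to left:
  6+6 = 4 carry 1
  5+0+1 = 6
  7+4 = 3 carry 1
  5+0+1 = 6
  0+4 = 4
  2+5 = 7
  1+4 = 5
  3+7 = 2 carry 1
  0+4+1 = 5
  3+4 = 7
  6+3 = 1 carry 1
  7+2+1 = 2 carry 1
  1+1+1 = 3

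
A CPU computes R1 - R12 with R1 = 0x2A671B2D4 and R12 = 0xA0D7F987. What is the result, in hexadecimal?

0x20599B94D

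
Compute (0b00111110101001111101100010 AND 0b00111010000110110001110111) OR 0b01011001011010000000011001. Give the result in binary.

0b1111011011010110001111011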